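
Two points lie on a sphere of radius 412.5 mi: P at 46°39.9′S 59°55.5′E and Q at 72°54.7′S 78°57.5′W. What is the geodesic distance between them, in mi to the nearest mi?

411 mi

Let φ₁ = -0.8145 rad, φ₂ = -1.2725 rad, and Δλ = -2.4240 rad.
cos c = sin φ₁ sin φ₂ + cos φ₁ cos φ₂ cos Δλ = (-0.7274)(-0.9559) + (0.6863)(0.2938)(-0.7534) = 0.54332,
so c = arccos(0.54332) = 0.99641 rad.
Distance = R·c = 412.5 × 0.9964 ≈ 411 mi.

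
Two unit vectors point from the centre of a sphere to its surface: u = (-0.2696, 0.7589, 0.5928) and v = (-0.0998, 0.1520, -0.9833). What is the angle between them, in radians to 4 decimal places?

2.0271 rad

u·v = -0.4406; |u| = 1.0000, |v| = 1.0000.
cos θ = (u·v)/(|u||v|) = -0.4406, so θ = 2.0271 rad.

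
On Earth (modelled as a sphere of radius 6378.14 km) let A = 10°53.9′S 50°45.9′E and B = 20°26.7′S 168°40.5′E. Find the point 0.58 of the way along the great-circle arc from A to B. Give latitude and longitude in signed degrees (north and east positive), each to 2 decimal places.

-29.13°, 117.64°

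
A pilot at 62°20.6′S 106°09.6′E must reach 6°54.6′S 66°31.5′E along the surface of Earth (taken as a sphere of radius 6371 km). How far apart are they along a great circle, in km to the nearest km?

6952 km

In radians: φ₁ = -1.0881, φ₂ = -0.1206, Δλ = -39.635° = -0.6918 rad.
Haversine: a = sin²(Δφ/2) + cos φ₁ cos φ₂ sin²(Δλ/2) = 0.2163 + (0.4642)(0.9927)(0.1149) = 0.26928.
Central angle c = 2·arcsin(√a) = 1.09118 rad.
Distance = R·c = 6371 × 1.0912 ≈ 6952 km.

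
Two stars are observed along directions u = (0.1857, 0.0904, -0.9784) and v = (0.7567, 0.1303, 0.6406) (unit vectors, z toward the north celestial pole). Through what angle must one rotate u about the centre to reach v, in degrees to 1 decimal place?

118.3°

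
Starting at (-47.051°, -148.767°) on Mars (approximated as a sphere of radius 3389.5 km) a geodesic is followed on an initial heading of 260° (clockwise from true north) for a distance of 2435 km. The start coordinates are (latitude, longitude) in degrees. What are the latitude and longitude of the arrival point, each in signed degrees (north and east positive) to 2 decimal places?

Angular distance δ = d/R = 2435/3389.5 = 0.71840 rad; initial bearing θ = 4.5379 rad.
sin φ₂ = sin φ₁ cos δ + cos φ₁ sin δ cos θ = (-0.7320)(0.7529) + (0.6813)(0.6582)(-0.1736) = -0.6289, so φ₂ = -38.97°.
Δλ = atan2(sin θ sin δ cos φ₁, cos δ − sin φ₁ sin φ₂) = atan2(-0.4416, 0.2925) = -56.483°.
λ₂ = -148.767° − 56.483° = -205.25° → 154.75° after wrapping to (−180°, 180°].

-38.97°, 154.75°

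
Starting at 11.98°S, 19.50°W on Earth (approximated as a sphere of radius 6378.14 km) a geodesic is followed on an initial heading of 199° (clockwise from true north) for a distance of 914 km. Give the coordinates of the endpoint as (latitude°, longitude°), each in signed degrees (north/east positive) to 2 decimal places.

Angular distance δ = d/R = 914/6378.14 = 0.14330 rad; initial bearing θ = 3.4732 rad.
sin φ₂ = sin φ₁ cos δ + cos φ₁ sin δ cos θ = (-0.2076)(0.9897) + (0.9782)(0.1428)(-0.9455) = -0.3375, so φ₂ = -19.73°.
Δλ = atan2(sin θ sin δ cos φ₁, cos δ − sin φ₁ sin φ₂) = atan2(-0.0455, 0.9197) = -2.831°.
λ₂ = -19.500° − 2.831° = -22.33°.

-19.73°, -22.33°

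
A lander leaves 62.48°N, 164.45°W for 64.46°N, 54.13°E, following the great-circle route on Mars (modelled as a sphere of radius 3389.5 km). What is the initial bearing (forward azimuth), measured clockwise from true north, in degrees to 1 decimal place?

With φ₁ = 1.0905, φ₂ = 1.1250, Δλ = -2.4682 rad, the forward-azimuth formula gives
θ = atan2( sin Δλ cos φ₂ , cos φ₁ sin φ₂ − sin φ₁ cos φ₂ cos Δλ ) = atan2(-0.2689, 0.7158) = -20.59°.
Adding 360° brings this into [0°, 360°): 339.4°.

339.4°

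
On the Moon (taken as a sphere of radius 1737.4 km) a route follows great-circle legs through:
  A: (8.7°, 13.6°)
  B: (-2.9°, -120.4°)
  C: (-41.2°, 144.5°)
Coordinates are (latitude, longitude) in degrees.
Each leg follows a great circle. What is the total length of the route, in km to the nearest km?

6848 km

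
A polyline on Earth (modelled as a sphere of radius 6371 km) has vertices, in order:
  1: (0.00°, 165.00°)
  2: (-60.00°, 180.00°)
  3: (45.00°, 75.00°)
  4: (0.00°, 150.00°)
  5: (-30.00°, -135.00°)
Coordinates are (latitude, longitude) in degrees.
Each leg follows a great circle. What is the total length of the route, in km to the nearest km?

Leg 1→2: central angle 1.0668 rad, distance 6796.3 km.
Leg 2→3: central angle 2.3516 rad, distance 14982.3 km.
Leg 3→4: central angle 1.3867 rad, distance 8835.0 km.
Leg 4→5: central angle 1.3447 rad, distance 8567.3 km.
Total: 6796.3 + 14982.3 + 8835.0 + 8567.3 ≈ 39181 km.

39181 km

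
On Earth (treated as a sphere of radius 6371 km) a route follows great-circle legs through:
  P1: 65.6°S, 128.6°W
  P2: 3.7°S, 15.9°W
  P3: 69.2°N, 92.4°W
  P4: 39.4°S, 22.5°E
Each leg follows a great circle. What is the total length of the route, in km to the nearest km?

Leg P1→P2: central angle 1.6713 rad, distance 10647.8 km.
Leg P2→P3: central angle 1.5484 rad, distance 9864.8 km.
Leg P3→P4: central angle 2.3587 rad, distance 15027.5 km.
Total: 10647.8 + 9864.8 + 15027.5 ≈ 35540 km.

35540 km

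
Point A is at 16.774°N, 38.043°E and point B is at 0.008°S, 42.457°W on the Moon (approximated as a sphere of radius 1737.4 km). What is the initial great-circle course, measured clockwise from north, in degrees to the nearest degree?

267°

With φ₁ = 0.2928, φ₂ = -0.0001, Δλ = -1.4050 rad, the forward-azimuth formula gives
θ = atan2( sin Δλ cos φ₂ , cos φ₁ sin φ₂ − sin φ₁ cos φ₂ cos Δλ ) = atan2(-0.9863, -0.0478) = -92.77°.
Adding 360° brings this into [0°, 360°): 267°.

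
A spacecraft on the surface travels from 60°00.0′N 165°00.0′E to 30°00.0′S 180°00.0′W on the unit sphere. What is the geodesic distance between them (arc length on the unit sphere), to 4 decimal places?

1.5856

With latitudes φ₁ = 60.000°, φ₂ = -30.000° and longitude difference Δλ = 15.000°:
Haversine: a = sin²(Δφ/2) + cos φ₁ cos φ₂ sin²(Δλ/2) = 0.5000 + (0.5000)(0.8660)(0.0170) = 0.50738.
Central angle c = 2·arcsin(√a) = 1.58555 rad.
On the unit sphere the arc length equals the central angle: 1.5856.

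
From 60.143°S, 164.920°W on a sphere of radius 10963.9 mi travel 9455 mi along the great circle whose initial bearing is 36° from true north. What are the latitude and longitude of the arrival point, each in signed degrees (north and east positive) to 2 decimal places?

Angular distance δ = d/R = 9455/10963.9 = 0.86238 rad; initial bearing θ = 0.6283 rad.
sin φ₂ = sin φ₁ cos δ + cos φ₁ sin δ cos θ = (-0.8673)(0.6506) + (0.4978)(0.7594)(0.8090) = -0.2584, so φ₂ = -14.98°.
Δλ = atan2(sin θ sin δ cos φ₁, cos δ − sin φ₁ sin φ₂) = atan2(0.2222, 0.4265) = 27.520°.
λ₂ = -164.920° + 27.520° = -137.40°.

-14.98°, -137.40°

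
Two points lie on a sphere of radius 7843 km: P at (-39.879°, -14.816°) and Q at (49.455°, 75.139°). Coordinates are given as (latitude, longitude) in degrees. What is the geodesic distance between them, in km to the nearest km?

With latitudes φ₁ = -39.879°, φ₂ = 49.455° and longitude difference Δλ = 89.955°:
Haversine: a = sin²(Δφ/2) + cos φ₁ cos φ₂ sin²(Δλ/2) = 0.4942 + (0.7674)(0.6500)(0.4996) = 0.74341.
Central angle c = 2·arcsin(√a) = 2.07925 rad.
Distance = R·c = 7843 × 2.0793 ≈ 16308 km.

16308 km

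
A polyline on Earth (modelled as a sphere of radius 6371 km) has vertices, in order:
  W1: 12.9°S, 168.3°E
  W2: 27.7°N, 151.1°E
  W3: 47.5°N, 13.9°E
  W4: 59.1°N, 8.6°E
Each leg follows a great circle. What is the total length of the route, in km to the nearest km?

Leg W1→W2: central angle 0.7660 rad, distance 4880.3 km.
Leg W2→W3: central angle 1.6671 rad, distance 10621.2 km.
Leg W3→W4: central angle 0.2097 rad, distance 1336.0 km.
Total: 4880.3 + 10621.2 + 1336.0 ≈ 16838 km.

16838 km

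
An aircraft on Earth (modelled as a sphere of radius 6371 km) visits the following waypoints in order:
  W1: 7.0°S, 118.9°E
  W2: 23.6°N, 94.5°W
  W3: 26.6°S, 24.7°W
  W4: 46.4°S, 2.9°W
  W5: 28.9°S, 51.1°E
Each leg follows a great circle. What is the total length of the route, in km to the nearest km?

Leg W1→W2: central angle 2.5117 rad, distance 16002.3 km.
Leg W2→W3: central angle 1.4669 rad, distance 9345.9 km.
Leg W3→W4: central angle 0.4584 rad, distance 2920.2 km.
Leg W4→W5: central angle 0.7886 rad, distance 5024.1 km.
Total: 16002.3 + 9345.9 + 2920.2 + 5024.1 ≈ 33292 km.

33292 km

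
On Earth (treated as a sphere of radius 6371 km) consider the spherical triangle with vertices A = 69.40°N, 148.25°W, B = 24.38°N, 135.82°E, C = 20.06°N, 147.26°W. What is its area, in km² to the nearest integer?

Side lengths (central angles): a = 1.2290, b = 0.8612, c = 1.0880 rad; semiperimeter s = 1.5891.
By l'Huilier's theorem, tan(E/4) = √[tan(s/2) tan((s−a)/2) tan((s−b)/2) tan((s−c)/2)], giving spherical excess E = 0.5345 rad.
Area = E·R² = 0.5345 × (6371)² ≈ 21695601 km².

21695601 km²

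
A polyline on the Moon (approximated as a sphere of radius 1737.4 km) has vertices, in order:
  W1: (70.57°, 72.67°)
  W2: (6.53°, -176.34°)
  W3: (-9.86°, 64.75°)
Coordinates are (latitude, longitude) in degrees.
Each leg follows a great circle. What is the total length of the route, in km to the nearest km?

6373 km

Leg W1→W2: central angle 1.5819 rad, distance 2748.5 km.
Leg W2→W3: central angle 2.0860 rad, distance 3624.1 km.
Total: 2748.5 + 3624.1 ≈ 6373 km.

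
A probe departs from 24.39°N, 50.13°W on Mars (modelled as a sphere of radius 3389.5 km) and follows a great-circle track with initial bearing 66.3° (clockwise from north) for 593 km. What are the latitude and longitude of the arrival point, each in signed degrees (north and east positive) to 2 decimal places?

Angular distance δ = d/R = 593/3389.5 = 0.17495 rad; initial bearing θ = 1.1572 rad.
sin φ₂ = sin φ₁ cos δ + cos φ₁ sin δ cos θ = (0.4129)(0.9847) + (0.9108)(0.1741)(0.4019) = 0.4704, so φ₂ = 28.06°.
Δλ = atan2(sin θ sin δ cos φ₁, cos δ − sin φ₁ sin φ₂) = atan2(0.1452, 0.7905) = 10.405°.
λ₂ = -50.130° + 10.405° = -39.72°.

28.06°, -39.72°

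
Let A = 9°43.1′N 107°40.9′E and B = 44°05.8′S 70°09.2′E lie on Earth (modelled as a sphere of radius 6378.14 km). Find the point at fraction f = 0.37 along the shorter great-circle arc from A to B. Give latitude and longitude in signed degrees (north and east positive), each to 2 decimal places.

The central angle between A and B is δ = 1.1108 rad.
With f = 0.37, the slerp weights are sin((1−f)δ)/sin δ = 0.7188 and sin(fδ)/sin δ = 0.4459.
Weighted sum of the unit vectors: (0.7188)·(-0.2994,0.9391,0.1688) + (0.4459)·(0.2438,0.6755,-0.6959) = (-0.1065, 0.9762, -0.1889).
Converting back: φ = atan2(z, √(x²+y²)) = -10.89°, λ = atan2(y, x) = 96.22°.

-10.89°, 96.22°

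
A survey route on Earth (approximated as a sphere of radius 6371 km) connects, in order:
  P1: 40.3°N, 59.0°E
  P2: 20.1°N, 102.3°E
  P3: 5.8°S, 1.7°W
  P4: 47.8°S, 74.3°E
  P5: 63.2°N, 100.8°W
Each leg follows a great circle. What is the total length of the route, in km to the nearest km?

Leg P1→P2: central angle 0.7325 rad, distance 4666.6 km.
Leg P2→P3: central angle 1.8346 rad, distance 11688.2 km.
Leg P3→P4: central angle 1.3320 rad, distance 8486.2 km.
Leg P4→P5: central angle 2.8687 rad, distance 18276.3 km.
Total: 4666.6 + 11688.2 + 8486.2 + 18276.3 ≈ 43117 km.

43117 km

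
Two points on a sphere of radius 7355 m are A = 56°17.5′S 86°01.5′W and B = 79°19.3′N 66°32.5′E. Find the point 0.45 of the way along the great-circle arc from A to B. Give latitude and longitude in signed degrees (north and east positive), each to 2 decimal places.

12.96°, -74.66°

The central angle between A and B is δ = 2.7110 rad.
With f = 0.45, the slerp weights are sin((1−f)δ)/sin δ = 2.3883 and sin(fδ)/sin δ = 2.2500.
Weighted sum of the unit vectors: (2.3883)·(0.0385,-0.5536,-0.8319) + (2.2500)·(0.0738,0.1700,0.9827) = (0.2578, -0.9398, 0.2242).
Converting back: φ = atan2(z, √(x²+y²)) = 12.96°, λ = atan2(y, x) = -74.66°.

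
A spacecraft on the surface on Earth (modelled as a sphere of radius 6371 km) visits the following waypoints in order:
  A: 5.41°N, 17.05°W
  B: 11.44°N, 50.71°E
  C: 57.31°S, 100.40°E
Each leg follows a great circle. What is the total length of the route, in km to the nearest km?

16352 km

Leg A→B: central angle 1.1723 rad, distance 7468.8 km.
Leg B→C: central angle 1.3944 rad, distance 8883.4 km.
Total: 7468.8 + 8883.4 ≈ 16352 km.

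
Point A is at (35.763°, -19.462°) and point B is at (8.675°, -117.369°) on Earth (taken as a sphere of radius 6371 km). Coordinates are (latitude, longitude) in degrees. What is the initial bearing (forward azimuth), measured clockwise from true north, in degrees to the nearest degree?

282°

Δλ = -97.907° = -1.7088 rad.
y = sin Δλ · cos φ₂ = (-0.9905)(0.9886) = -0.9792
x = cos φ₁ sin φ₂ − sin φ₁ cos φ₂ cos Δλ = (0.8114)(0.1508) − (0.5844)(0.9886)(-0.1376) = 0.2019
θ = atan2(y, x) = -78.35°; adding 360° gives 282°.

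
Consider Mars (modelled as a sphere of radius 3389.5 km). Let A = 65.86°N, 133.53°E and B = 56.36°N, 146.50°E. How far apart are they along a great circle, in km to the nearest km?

670 km

With latitudes φ₁ = 65.860°, φ₂ = 56.360° and longitude difference Δλ = 12.970°:
cos c = sin φ₁ sin φ₂ + cos φ₁ cos φ₂ cos Δλ = (0.9125)(0.8325) + (0.4090)(0.5540)(0.9745) = 0.98051,
so c = arccos(0.98051) = 0.19778 rad.
Distance = R·c = 3389.5 × 0.1978 ≈ 670 km.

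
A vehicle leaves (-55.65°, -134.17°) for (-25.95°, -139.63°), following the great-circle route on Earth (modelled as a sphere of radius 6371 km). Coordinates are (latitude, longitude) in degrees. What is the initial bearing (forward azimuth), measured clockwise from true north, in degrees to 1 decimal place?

Δλ = -5.460° = -0.0953 rad.
y = sin Δλ · cos φ₂ = (-0.0952)(0.8992) = -0.0856
x = cos φ₁ sin φ₂ − sin φ₁ cos φ₂ cos Δλ = (0.5642)(-0.4376) − (-0.8256)(0.8992)(0.9955) = 0.4921
θ = atan2(y, x) = -9.86°; adding 360° gives 350.1°.

350.1°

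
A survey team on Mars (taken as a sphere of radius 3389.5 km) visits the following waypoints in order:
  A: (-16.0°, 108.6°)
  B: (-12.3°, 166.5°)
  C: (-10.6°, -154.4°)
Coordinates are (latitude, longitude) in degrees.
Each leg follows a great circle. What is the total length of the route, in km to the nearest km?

5586 km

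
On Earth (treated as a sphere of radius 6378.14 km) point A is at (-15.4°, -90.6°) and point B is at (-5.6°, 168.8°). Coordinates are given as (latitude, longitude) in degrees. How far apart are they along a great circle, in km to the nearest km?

Let φ₁ = -0.2688 rad, φ₂ = -0.0977 rad, and Δλ = -1.7558 rad.
cos c = sin φ₁ sin φ₂ + cos φ₁ cos φ₂ cos Δλ = (-0.2656)(-0.0976) + (0.9641)(0.9952)(-0.1840) = -0.15059,
so c = arccos(-0.15059) = 1.72196 rad.
Distance = R·c = 6378.14 × 1.7220 ≈ 10983 km.

10983 km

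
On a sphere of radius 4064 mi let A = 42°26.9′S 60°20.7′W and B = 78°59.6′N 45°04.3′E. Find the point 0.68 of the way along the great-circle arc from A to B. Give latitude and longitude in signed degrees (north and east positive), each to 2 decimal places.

Central angle δ = 2.3461 rad. Interpolating on the sphere with fraction f = 0.68:
P = [sin((1−f)δ)·A + sin(fδ)·B] / sin δ = 0.9552·A + 1.3998·B in Cartesian coordinates,
giving P = (0.5375, -0.4233, 0.7293), i.e. latitude 46.83°, longitude -38.22°.

46.83°, -38.22°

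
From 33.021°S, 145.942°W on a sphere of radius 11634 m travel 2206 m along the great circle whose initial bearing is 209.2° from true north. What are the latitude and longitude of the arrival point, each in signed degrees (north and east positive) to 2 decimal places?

-42.31°, -153.08°

Angular distance δ = d/R = 2206/11634 = 0.18962 rad; initial bearing θ = 3.6512 rad.
sin φ₂ = sin φ₁ cos δ + cos φ₁ sin δ cos θ = (-0.5449)(0.9821) + (0.8385)(0.1885)(-0.8729) = -0.6731, so φ₂ = -42.31°.
Δλ = atan2(sin θ sin δ cos φ₁, cos δ − sin φ₁ sin φ₂) = atan2(-0.0771, 0.6153) = -7.143°.
λ₂ = -145.942° − 7.143° = -153.08°.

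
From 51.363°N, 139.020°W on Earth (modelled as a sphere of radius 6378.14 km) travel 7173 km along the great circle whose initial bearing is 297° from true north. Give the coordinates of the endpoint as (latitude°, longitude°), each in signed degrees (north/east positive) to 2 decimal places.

36.35°, 127.39°

Angular distance δ = d/R = 7173/6378.14 = 1.12462 rad; initial bearing θ = 5.1836 rad.
sin φ₂ = sin φ₁ cos δ + cos φ₁ sin δ cos θ = (0.7811)(0.4315) + (0.6244)(0.9021)(0.4540) = 0.5928, so φ₂ = 36.35°.
Δλ = atan2(sin θ sin δ cos φ₁, cos δ − sin φ₁ sin φ₂) = atan2(-0.5019, -0.0315) = -93.593°.
λ₂ = -139.020° − 93.593° = -232.61° → 127.39° after wrapping to (−180°, 180°].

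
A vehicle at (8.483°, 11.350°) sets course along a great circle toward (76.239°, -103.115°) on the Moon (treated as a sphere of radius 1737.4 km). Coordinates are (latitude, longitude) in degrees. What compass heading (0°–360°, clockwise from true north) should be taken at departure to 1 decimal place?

With φ₁ = 0.1481, φ₂ = 1.3306, Δλ = -1.9978 rad, the forward-azimuth formula gives
θ = atan2( sin Δλ cos φ₂ , cos φ₁ sin φ₂ − sin φ₁ cos φ₂ cos Δλ ) = atan2(-0.2165, 0.9752) = -12.52°.
Adding 360° brings this into [0°, 360°): 347.5°.

347.5°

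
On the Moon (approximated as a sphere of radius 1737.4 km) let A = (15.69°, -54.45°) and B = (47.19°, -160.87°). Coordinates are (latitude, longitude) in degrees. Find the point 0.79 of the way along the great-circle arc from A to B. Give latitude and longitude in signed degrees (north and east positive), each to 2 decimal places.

51.12°, -132.66°

Central angle δ = 1.5573 rad. Interpolating on the sphere with fraction f = 0.79:
P = [sin((1−f)δ)·A + sin(fδ)·B] / sin δ = 0.3213·A + 0.9427·B in Cartesian coordinates,
giving P = (-0.4254, -0.4616, 0.7784), i.e. latitude 51.12°, longitude -132.66°.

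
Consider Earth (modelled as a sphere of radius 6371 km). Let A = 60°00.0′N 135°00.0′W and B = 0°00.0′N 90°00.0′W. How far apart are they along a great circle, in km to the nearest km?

Let φ₁ = 1.0472 rad, φ₂ = 0.0000 rad, and Δλ = 0.7854 rad.
cos c = sin φ₁ sin φ₂ + cos φ₁ cos φ₂ cos Δλ = (0.8660)(0.0000) + (0.5000)(1.0000)(0.7071) = 0.35355,
so c = arccos(0.35355) = 1.20943 rad.
Distance = R·c = 6371 × 1.2094 ≈ 7705 km.

7705 km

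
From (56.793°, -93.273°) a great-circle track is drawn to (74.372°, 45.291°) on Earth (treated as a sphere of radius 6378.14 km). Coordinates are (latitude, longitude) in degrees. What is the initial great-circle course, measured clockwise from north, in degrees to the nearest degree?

Δλ = 138.564° = 2.4184 rad.
y = sin Δλ · cos φ₂ = (0.6618)(0.2694) = 0.1783
x = cos φ₁ sin φ₂ − sin φ₁ cos φ₂ cos Δλ = (0.5477)(0.9630) − (0.8367)(0.2694)(-0.7497) = 0.6964
θ = atan2(y, x) = 14.36°, so the bearing is 14°.

14°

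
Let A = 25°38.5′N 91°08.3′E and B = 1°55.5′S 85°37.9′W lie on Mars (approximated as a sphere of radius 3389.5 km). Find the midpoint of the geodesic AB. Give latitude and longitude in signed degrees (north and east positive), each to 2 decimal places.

Central angle δ = 2.7241 rad. Interpolating on the sphere with fraction f = 0.5:
P = [sin((1−f)δ)·A + sin(fδ)·B] / sin δ = 2.4128·A + 2.4128·B in Cartesian coordinates,
giving P = (0.1405, -0.2297, 0.9631), i.e. latitude 74.38°, longitude -58.55°.

74.38°, -58.55°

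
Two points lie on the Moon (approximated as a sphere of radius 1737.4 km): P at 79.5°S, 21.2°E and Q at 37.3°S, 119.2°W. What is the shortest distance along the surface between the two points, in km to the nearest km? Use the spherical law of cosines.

1851 km

Let φ₁ = -1.3875 rad, φ₂ = -0.6510 rad, and Δλ = -2.4504 rad.
cos c = sin φ₁ sin φ₂ + cos φ₁ cos φ₂ cos Δλ = (-0.9833)(-0.6060) + (0.1822)(0.7955)(-0.7705) = 0.48414,
so c = arccos(0.48414) = 1.06541 rad.
Distance = R·c = 1737.4 × 1.0654 ≈ 1851 km.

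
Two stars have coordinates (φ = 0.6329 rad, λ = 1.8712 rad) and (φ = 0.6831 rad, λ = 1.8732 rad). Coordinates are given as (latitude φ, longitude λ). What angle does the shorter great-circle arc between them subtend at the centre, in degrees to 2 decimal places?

In radians: φ₁ = 0.6329, φ₂ = 0.6831, Δλ = 0.115° = 0.0020 rad.
Haversine: a = sin²(Δφ/2) + cos φ₁ cos φ₂ sin²(Δλ/2) = 0.0006 + (0.8063)(0.7756)(0.0000) = 0.00063.
Central angle c = 2·arcsin(√a) = 0.05022 rad.
So the angular separation is 2.88°.

2.88°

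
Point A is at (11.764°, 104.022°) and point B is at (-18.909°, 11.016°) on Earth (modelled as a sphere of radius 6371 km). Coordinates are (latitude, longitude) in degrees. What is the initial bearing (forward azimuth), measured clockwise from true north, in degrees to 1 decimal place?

Δλ = -93.006° = -1.6233 rad.
y = sin Δλ · cos φ₂ = (-0.9986)(0.9460) = -0.9447
x = cos φ₁ sin φ₂ − sin φ₁ cos φ₂ cos Δλ = (0.9790)(-0.3241) − (0.2039)(0.9460)(-0.0524) = -0.3071
θ = atan2(y, x) = -108.01°; adding 360° gives 252.0°.

252.0°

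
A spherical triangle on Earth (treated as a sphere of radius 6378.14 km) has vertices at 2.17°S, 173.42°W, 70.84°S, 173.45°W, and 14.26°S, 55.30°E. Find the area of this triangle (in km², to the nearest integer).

Side lengths (central angles): a = 1.5479, b = 2.2519, c = 1.1985 rad; semiperimeter s = 2.4991.
By l'Huilier's theorem, tan(E/4) = √[tan(s/2) tan((s−a)/2) tan((s−b)/2) tan((s−c)/2)], giving spherical excess E = 1.4613 rad.
Area = E·R² = 1.4613 × (6378.14)² ≈ 59447420 km².

59447420 km²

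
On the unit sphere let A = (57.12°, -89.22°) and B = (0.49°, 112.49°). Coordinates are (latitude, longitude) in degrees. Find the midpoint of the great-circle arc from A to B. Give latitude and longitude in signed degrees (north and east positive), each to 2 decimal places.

The central angle between A and B is δ = 2.0911 rad.
With f = 0.5, the slerp weights are sin((1−f)δ)/sin δ = 0.9972 and sin(fδ)/sin δ = 0.9972.
Weighted sum of the unit vectors: (0.9972)·(0.0074,-0.5428,0.8398) + (0.9972)·(-0.3825,0.9239,0.0086) = (-0.3741, 0.3800, 0.8460).
Converting back: φ = atan2(z, √(x²+y²)) = 57.78°, λ = atan2(y, x) = 134.55°.

57.78°, 134.55°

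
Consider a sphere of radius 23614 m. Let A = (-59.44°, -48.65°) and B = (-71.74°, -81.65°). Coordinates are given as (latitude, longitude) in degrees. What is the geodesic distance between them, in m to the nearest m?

7397 m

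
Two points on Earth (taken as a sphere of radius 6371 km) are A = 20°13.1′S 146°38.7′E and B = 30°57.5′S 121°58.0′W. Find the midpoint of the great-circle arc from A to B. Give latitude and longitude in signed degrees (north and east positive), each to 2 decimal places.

-34.41°, -170.30°

The central angle between A and B is δ = 1.4118 rad.
With f = 0.5, the slerp weights are sin((1−f)δ)/sin δ = 0.6570 and sin(fδ)/sin δ = 0.6570.
Weighted sum of the unit vectors: (0.6570)·(-0.7838,0.5159,-0.3456) + (0.6570)·(-0.4540,-0.7275,-0.5144) = (-0.8133, -0.1390, -0.5650).
Converting back: φ = atan2(z, √(x²+y²)) = -34.41°, λ = atan2(y, x) = -170.30°.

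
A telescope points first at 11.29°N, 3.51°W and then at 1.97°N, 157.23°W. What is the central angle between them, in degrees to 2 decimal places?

150.70°

Let φ₁ = 0.1970 rad, φ₂ = 0.0344 rad, and Δλ = -2.6829 rad.
cos c = sin φ₁ sin φ₂ + cos φ₁ cos φ₂ cos Δλ = (0.1958)(0.0344) + (0.9806)(0.9994)(-0.8966) = -0.87204,
so c = arccos(-0.87204) = 2.63015 rad.
So the angular separation is 150.70°.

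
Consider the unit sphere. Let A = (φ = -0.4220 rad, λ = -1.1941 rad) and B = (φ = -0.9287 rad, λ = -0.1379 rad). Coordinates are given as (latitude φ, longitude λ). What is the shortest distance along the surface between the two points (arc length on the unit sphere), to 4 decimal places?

In radians: φ₁ = -0.4220, φ₂ = -0.9287, Δλ = 60.516° = 1.0562 rad.
cos c = sin φ₁ sin φ₂ + cos φ₁ cos φ₂ cos Δλ = (-0.4096)(-0.8008) + (0.9123)(0.5989)(0.4922) = 0.59691,
so c = arccos(0.59691) = 0.93115 rad.
On the unit sphere the arc length equals the central angle: 0.9312.

0.9312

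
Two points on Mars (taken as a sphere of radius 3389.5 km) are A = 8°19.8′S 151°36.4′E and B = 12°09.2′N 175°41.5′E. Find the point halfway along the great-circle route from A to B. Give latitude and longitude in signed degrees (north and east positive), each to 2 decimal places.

1.95°, 163.58°

Central angle δ = 0.5499 rad. Interpolating on the sphere with fraction f = 0.5:
P = [sin((1−f)δ)·A + sin(fδ)·B] / sin δ = 0.5195·A + 0.5195·B in Cartesian coordinates,
giving P = (-0.9586, 0.2826, 0.0341), i.e. latitude 1.95°, longitude 163.58°.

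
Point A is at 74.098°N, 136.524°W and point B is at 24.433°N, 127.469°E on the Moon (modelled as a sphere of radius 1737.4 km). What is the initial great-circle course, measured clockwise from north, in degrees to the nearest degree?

Δλ = -96.007° = -1.6756 rad.
y = sin Δλ · cos φ₂ = (-0.9945)(0.9104) = -0.9054
x = cos φ₁ sin φ₂ − sin φ₁ cos φ₂ cos Δλ = (0.2740)(0.4136) − (0.9617)(0.9104)(-0.1046) = 0.2050
θ = atan2(y, x) = -77.25°; adding 360° gives 283°.

283°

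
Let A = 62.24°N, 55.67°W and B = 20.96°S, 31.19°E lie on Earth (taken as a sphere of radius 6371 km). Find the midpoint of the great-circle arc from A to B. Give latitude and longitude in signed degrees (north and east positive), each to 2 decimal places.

26.31°, 5.33°

The central angle between A and B is δ = 1.8679 rad.
With f = 0.5, the slerp weights are sin((1−f)δ)/sin δ = 0.8408 and sin(fδ)/sin δ = 0.8408.
Weighted sum of the unit vectors: (0.8408)·(0.2627,-0.3846,0.8849) + (0.8408)·(0.7988,0.4836,-0.3577) = (0.8925, 0.0832, 0.4433).
Converting back: φ = atan2(z, √(x²+y²)) = 26.31°, λ = atan2(y, x) = 5.33°.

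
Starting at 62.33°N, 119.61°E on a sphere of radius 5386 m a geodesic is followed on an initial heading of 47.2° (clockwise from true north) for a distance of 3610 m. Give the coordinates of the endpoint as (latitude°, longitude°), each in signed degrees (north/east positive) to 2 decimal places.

62.88°, -149.15°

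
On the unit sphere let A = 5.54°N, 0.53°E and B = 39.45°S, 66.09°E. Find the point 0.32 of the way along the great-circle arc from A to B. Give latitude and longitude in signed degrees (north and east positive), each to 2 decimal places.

-10.96°, 18.10°

Central angle δ = 1.3112 rad. Interpolating on the sphere with fraction f = 0.32:
P = [sin((1−f)δ)·A + sin(fδ)·B] / sin δ = 0.8051·A + 0.4215·B in Cartesian coordinates,
giving P = (0.9332, 0.3050, -0.1901), i.e. latitude -10.96°, longitude 18.10°.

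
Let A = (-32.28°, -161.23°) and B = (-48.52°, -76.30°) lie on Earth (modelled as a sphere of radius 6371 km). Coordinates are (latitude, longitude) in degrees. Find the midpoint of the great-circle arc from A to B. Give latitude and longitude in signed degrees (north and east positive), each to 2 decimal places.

-48.91°, -125.11°

The central angle between A and B is δ = 1.1045 rad.
With f = 0.5, the slerp weights are sin((1−f)δ)/sin δ = 0.5873 and sin(fδ)/sin δ = 0.5873.
Weighted sum of the unit vectors: (0.5873)·(-0.8005,-0.2720,-0.5341) + (0.5873)·(0.1569,-0.6435,-0.7492) = (-0.3780, -0.5377, -0.7537).
Converting back: φ = atan2(z, √(x²+y²)) = -48.91°, λ = atan2(y, x) = -125.11°.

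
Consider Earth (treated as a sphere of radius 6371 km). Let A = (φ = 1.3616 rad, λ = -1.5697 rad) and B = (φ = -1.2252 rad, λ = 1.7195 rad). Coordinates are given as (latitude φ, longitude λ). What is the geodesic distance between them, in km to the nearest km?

With latitudes φ₁ = 78.014°, φ₂ = -70.199° and longitude difference Δλ = -171.543°:
cos c = sin φ₁ sin φ₂ + cos φ₁ cos φ₂ cos Δλ = (0.9782)(-0.9409) + (0.2077)(0.3388)(-0.9891) = -0.98995,
so c = arccos(-0.98995) = 2.99968 rad.
Distance = R·c = 6371 × 2.9997 ≈ 19111 km.

19111 km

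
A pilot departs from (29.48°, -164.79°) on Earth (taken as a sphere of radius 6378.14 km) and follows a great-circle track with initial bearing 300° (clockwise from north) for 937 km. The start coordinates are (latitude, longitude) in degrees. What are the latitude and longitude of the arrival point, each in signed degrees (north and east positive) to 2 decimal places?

Angular distance δ = d/R = 937/6378.14 = 0.14691 rad; initial bearing θ = 5.2360 rad.
sin φ₂ = sin φ₁ cos δ + cos φ₁ sin δ cos θ = (0.4921)(0.9892) + (0.8705)(0.1464)(0.5000) = 0.5505, so φ₂ = 33.40°.
Δλ = atan2(sin θ sin δ cos φ₁, cos δ − sin φ₁ sin φ₂) = atan2(-0.1104, 0.7183) = -8.734°.
λ₂ = -164.790° − 8.734° = -173.52°.

33.40°, -173.52°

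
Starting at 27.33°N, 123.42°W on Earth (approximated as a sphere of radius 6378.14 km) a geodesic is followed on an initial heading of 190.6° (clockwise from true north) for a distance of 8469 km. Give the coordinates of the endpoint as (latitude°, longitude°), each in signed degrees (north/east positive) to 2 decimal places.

-47.49°, -138.74°

Angular distance δ = d/R = 8469/6378.14 = 1.32782 rad; initial bearing θ = 3.3266 rad.
sin φ₂ = sin φ₁ cos δ + cos φ₁ sin δ cos θ = (0.4591)(0.2406) + (0.8884)(0.9706)(-0.9829) = -0.7371, so φ₂ = -47.49°.
Δλ = atan2(sin θ sin δ cos φ₁, cos δ − sin φ₁ sin φ₂) = atan2(-0.1586, 0.5790) = -15.320°.
λ₂ = -123.420° − 15.320° = -138.74°.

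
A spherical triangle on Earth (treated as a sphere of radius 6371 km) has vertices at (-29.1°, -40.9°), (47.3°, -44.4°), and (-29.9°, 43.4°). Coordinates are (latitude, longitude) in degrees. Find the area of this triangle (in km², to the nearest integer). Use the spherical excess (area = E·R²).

48487856 km²

Side lengths (central angles): a = 1.9217, b = 1.2475, c = 1.3346 rad; semiperimeter s = 2.2519.
By l'Huilier's theorem, tan(E/4) = √[tan(s/2) tan((s−a)/2) tan((s−b)/2) tan((s−c)/2)], giving spherical excess E = 1.1946 rad.
Area = E·R² = 1.1946 × (6371)² ≈ 48487856 km².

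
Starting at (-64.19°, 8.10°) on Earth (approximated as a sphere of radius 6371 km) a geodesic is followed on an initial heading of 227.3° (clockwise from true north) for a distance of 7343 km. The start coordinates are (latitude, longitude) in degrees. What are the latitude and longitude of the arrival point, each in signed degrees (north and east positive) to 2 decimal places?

Angular distance δ = d/R = 7343/6371 = 1.15257 rad; initial bearing θ = 3.9671 rad.
sin φ₂ = sin φ₁ cos δ + cos φ₁ sin δ cos θ = (-0.9002)(0.4061) + (0.4354)(0.9138)(-0.6782) = -0.6354, so φ₂ = -39.45°.
Δλ = atan2(sin θ sin δ cos φ₁, cos δ − sin φ₁ sin φ₂) = atan2(-0.2924, -0.1659) = -119.571°.
λ₂ = 8.100° − 119.571° = -111.47°.

-39.45°, -111.47°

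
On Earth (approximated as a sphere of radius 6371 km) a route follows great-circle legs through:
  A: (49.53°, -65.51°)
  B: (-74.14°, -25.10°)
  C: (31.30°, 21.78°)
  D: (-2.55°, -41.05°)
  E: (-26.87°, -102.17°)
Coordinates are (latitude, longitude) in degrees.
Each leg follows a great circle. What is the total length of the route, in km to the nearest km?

Leg A→B: central angle 2.2102 rad, distance 14081.3 km.
Leg B→C: central angle 1.9179 rad, distance 12218.6 km.
Leg C→D: central angle 1.1954 rad, distance 7615.7 km.
Leg D→E: central angle 1.1035 rad, distance 7030.1 km.
Total: 14081.3 + 12218.6 + 7615.7 + 7030.1 ≈ 40946 km.

40946 km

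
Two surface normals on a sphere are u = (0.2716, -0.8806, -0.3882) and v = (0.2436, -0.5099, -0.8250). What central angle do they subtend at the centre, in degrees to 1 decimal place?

33.3°

u·v = 0.8354; |u| = 1.0000, |v| = 1.0000.
cos θ = (u·v)/(|u||v|) = 0.8355, so θ = 33.3°.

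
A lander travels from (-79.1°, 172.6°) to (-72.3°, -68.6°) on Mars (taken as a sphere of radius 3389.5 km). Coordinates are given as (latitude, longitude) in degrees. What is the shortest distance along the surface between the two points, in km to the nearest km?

1467 km

Let φ₁ = -1.3806 rad, φ₂ = -1.2619 rad, and Δλ = 2.0735 rad.
cos c = sin φ₁ sin φ₂ + cos φ₁ cos φ₂ cos Δλ = (-0.9820)(-0.9527) + (0.1891)(0.3040)(-0.4818) = 0.90778,
so c = arccos(0.90778) = 0.43284 rad.
Distance = R·c = 3389.5 × 0.4328 ≈ 1467 km.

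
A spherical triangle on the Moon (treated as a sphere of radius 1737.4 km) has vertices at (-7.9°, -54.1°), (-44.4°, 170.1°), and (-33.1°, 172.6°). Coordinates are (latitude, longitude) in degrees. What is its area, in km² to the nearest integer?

873809 km²

Side lengths (central angles): a = 0.2001, b = 2.0875, c = 1.9946 rad; semiperimeter s = 2.1411.
By l'Huilier's theorem, tan(E/4) = √[tan(s/2) tan((s−a)/2) tan((s−b)/2) tan((s−c)/2)], giving spherical excess E = 0.2895 rad.
Area = E·R² = 0.2895 × (1737.4)² ≈ 873809 km².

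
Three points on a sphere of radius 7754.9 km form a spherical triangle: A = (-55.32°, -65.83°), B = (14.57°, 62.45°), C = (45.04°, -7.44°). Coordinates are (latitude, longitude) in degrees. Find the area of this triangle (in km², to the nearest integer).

118722712 km²

Side lengths (central angles): a = 1.1449, b = 1.9511, c = 2.1508 rad; semiperimeter s = 2.6234.
By l'Huilier's theorem, tan(E/4) = √[tan(s/2) tan((s−a)/2) tan((s−b)/2) tan((s−c)/2)], giving spherical excess E = 1.9742 rad.
Area = E·R² = 1.9742 × (7754.9)² ≈ 118722712 km².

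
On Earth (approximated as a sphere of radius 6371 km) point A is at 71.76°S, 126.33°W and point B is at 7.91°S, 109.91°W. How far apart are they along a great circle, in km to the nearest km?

7189 km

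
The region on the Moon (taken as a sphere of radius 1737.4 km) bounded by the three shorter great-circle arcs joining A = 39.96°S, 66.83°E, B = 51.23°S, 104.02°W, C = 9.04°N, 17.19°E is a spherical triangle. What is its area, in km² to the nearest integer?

4158878 km²

Side lengths (central angles): a = 2.0297, b = 1.1709, c = 1.5439 rad; semiperimeter s = 2.3723.
By l'Huilier's theorem, tan(E/4) = √[tan(s/2) tan((s−a)/2) tan((s−b)/2) tan((s−c)/2)], giving spherical excess E = 1.3778 rad.
Area = E·R² = 1.3778 × (1737.4)² ≈ 4158878 km².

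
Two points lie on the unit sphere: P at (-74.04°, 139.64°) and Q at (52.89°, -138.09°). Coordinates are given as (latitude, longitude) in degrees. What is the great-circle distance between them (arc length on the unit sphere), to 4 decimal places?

In radians: φ₁ = -1.2922, φ₂ = 0.9231, Δλ = 82.270° = 1.4359 rad.
cos c = sin φ₁ sin φ₂ + cos φ₁ cos φ₂ cos Δλ = (-0.9615)(0.7975) + (0.2750)(0.6033)(0.1345) = -0.74442,
so c = arccos(-0.74442) = 2.41047 rad.
On the unit sphere the arc length equals the central angle: 2.4105.

2.4105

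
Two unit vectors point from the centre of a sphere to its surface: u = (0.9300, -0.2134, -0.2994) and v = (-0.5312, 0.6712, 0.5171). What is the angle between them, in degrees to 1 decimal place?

142.4°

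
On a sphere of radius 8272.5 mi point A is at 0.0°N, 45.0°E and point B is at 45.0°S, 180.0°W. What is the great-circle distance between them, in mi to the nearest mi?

In radians: φ₁ = 0.0000, φ₂ = -0.7854, Δλ = 135.000° = 2.3562 rad.
cos c = sin φ₁ sin φ₂ + cos φ₁ cos φ₂ cos Δλ = (0.0000)(-0.7071) + (1.0000)(0.7071)(-0.7071) = -0.50000,
so c = arccos(-0.50000) = 2.09440 rad.
Distance = R·c = 8272.5 × 2.0944 ≈ 17326 mi.

17326 mi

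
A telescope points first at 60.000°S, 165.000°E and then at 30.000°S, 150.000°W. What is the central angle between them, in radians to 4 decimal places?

0.7389 rad

In radians: φ₁ = -1.0472, φ₂ = -0.5236, Δλ = 45.000° = 0.7854 rad.
Haversine: a = sin²(Δφ/2) + cos φ₁ cos φ₂ sin²(Δλ/2) = 0.0670 + (0.5000)(0.8660)(0.1464) = 0.13040.
Central angle c = 2·arcsin(√a) = 0.73892 rad.
So the angular separation is 0.7389 rad.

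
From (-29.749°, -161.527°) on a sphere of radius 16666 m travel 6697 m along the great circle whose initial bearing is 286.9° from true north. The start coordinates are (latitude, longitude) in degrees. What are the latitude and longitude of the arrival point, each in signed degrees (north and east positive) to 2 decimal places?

Angular distance δ = d/R = 6697/16666 = 0.40184 rad; initial bearing θ = 5.0073 rad.
sin φ₂ = sin φ₁ cos δ + cos φ₁ sin δ cos θ = (-0.4962)(0.9203) + (0.8682)(0.3911)(0.2907) = -0.3580, so φ₂ = -20.98°.
Δλ = atan2(sin θ sin δ cos φ₁, cos δ − sin φ₁ sin φ₂) = atan2(-0.3249, 0.7427) = -23.627°.
λ₂ = -161.527° − 23.627° = -185.15° → 174.85° after wrapping to (−180°, 180°].

-20.98°, 174.85°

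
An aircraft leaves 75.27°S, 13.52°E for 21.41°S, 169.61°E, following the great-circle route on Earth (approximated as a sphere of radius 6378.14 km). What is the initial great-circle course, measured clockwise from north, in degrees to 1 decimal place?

With φ₁ = -1.3137, φ₂ = -0.3737, Δλ = 2.7243 rad, the forward-azimuth formula gives
θ = atan2( sin Δλ cos φ₂ , cos φ₁ sin φ₂ − sin φ₁ cos φ₂ cos Δλ ) = atan2(0.3773, -0.9159) = 157.61°.
So the initial bearing is 157.6°.

157.6°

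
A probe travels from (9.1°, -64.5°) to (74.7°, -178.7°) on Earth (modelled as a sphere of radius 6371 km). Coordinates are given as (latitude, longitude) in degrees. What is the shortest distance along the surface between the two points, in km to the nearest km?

9716 km

Let φ₁ = 0.1588 rad, φ₂ = 1.3038 rad, and Δλ = -1.9932 rad.
cos c = sin φ₁ sin φ₂ + cos φ₁ cos φ₂ cos Δλ = (0.1582)(0.9646) + (0.9874)(0.2639)(-0.4099) = 0.04575,
so c = arccos(0.04575) = 1.52503 rad.
Distance = R·c = 6371 × 1.5250 ≈ 9716 km.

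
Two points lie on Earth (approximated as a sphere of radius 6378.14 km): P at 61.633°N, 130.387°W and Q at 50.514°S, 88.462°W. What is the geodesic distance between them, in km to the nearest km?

13027 km

In radians: φ₁ = 1.0757, φ₂ = -0.8816, Δλ = 41.925° = 0.7317 rad.
cos c = sin φ₁ sin φ₂ + cos φ₁ cos φ₂ cos Δλ = (0.8799)(-0.7718) + (0.4751)(0.6359)(0.7440) = -0.45432,
so c = arccos(-0.45432) = 2.04241 rad.
Distance = R·c = 6378.14 × 2.0424 ≈ 13027 km.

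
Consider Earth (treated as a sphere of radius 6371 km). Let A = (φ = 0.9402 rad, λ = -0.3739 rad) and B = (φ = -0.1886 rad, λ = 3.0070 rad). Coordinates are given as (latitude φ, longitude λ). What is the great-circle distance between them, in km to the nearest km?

15075 km

With latitudes φ₁ = 53.869°, φ₂ = -10.806° and longitude difference Δλ = -166.289°:
cos c = sin φ₁ sin φ₂ + cos φ₁ cos φ₂ cos Δλ = (0.8077)(-0.1875) + (0.5896)(0.9823)(-0.9715) = -0.71409,
so c = arccos(-0.71409) = 2.36612 rad.
Distance = R·c = 6371 × 2.3661 ≈ 15075 km.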